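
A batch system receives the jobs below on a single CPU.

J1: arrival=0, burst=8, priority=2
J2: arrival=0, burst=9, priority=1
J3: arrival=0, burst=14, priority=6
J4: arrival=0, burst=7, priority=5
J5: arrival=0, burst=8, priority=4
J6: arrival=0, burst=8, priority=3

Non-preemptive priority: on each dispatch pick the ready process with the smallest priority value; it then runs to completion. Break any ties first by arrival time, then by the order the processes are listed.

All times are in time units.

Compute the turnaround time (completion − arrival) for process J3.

Timeline: | J2 0-9 | J1 9-17 | J6 17-25 | J5 25-33 | J4 33-40 | J3 40-54 |
Completion: J1=17  J2=9  J3=54  J4=40  J5=33  J6=25
Turnaround (C−A): J1=17  J2=9  J3=54  J4=40  J5=33  J6=25
Turnaround(J3) = completion − arrival = 54 − 0 = 54

54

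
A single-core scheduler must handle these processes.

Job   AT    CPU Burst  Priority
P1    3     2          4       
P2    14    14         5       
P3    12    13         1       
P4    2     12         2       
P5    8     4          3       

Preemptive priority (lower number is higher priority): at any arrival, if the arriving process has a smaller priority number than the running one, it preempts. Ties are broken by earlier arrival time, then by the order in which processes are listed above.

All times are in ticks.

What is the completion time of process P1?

Gantt: | idle 0-2 | P4 2-12 | P3 12-25 | P4 25-27 | P5 27-31 | P1 31-33 | P2 33-47 |
Completion: P1=33  P2=47  P3=25  P4=27  P5=31
Turnaround (C−A): P1=30  P2=33  P3=13  P4=25  P5=23

33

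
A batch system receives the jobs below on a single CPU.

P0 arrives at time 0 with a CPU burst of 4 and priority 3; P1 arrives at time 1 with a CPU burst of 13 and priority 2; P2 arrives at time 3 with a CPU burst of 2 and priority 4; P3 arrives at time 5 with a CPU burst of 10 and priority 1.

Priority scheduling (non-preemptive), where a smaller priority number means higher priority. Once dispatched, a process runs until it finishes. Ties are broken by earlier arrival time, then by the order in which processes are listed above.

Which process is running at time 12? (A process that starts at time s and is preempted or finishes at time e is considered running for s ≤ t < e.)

P1

Timeline: | P0 0-4 | P1 4-17 | P3 17-27 | P2 27-29 |
Completion: P0=4  P1=17  P2=29  P3=27
Turnaround (C−A): P0=4  P1=16  P2=26  P3=22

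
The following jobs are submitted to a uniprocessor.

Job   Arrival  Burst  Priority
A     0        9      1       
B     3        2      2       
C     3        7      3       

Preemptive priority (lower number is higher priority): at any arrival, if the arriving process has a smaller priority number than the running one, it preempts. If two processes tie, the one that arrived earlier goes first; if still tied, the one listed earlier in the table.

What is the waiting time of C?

8

Gantt: | A 0-9 | B 9-11 | C 11-18 |
Completion: A=9  B=11  C=18
Turnaround (C−A): A=9  B=8  C=15
Waiting(C) = turnaround − burst = 15 − 7 = 8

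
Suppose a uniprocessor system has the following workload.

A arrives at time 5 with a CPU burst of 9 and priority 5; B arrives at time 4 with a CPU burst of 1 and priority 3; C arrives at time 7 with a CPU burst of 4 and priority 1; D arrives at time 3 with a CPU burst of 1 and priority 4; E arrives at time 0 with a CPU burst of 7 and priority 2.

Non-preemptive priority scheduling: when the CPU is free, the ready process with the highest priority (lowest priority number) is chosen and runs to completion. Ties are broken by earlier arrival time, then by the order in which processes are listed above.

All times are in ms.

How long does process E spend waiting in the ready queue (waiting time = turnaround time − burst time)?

Timeline: | E 0-7 | C 7-11 | B 11-12 | D 12-13 | A 13-22 |
Completion: A=22  B=12  C=11  D=13  E=7
Turnaround (C−A): A=17  B=8  C=4  D=10  E=7
Waiting(E) = turnaround − burst = 7 − 7 = 0

0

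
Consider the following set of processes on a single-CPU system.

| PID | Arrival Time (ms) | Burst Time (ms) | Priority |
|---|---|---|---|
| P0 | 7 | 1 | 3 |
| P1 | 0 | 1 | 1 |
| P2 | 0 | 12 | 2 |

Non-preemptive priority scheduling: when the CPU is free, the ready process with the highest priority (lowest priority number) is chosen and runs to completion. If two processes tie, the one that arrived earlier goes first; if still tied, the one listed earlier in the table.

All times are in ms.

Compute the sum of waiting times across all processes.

7

Timeline: | P1 0-1 | P2 1-13 | P0 13-14 |
Completion: P0=14  P1=1  P2=13
Turnaround (C−A): P0=7  P1=1  P2=13
Waiting = turnaround − burst: P0=6, P1=0, P2=1
Total waiting = 6 + 0 + 1 = 7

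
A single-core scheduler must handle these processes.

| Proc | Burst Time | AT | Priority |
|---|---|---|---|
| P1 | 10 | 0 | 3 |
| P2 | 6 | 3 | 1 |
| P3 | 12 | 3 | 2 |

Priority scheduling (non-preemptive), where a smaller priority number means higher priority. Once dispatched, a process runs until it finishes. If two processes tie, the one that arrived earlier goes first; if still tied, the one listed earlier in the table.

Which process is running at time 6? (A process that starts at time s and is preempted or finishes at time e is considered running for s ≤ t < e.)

P1

Schedule: | P1 0-10 | P2 10-16 | P3 16-28 |
Completion: P1=10  P2=16  P3=28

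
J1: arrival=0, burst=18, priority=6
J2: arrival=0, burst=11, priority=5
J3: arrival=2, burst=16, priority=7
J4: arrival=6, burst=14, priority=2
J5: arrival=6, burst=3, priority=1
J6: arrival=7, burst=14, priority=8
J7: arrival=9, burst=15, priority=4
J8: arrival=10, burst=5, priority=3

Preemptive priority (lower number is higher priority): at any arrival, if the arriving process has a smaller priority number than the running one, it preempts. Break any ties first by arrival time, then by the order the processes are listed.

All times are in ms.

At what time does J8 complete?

28

Timeline: | J2 0-6 | J5 6-9 | J4 9-23 | J8 23-28 | J7 28-43 | J2 43-48 | J1 48-66 | J3 66-82 | J6 82-96 |
Completion: J1=66  J2=48  J3=82  J4=23  J5=9  J6=96  J7=43  J8=28
Turnaround (C−A): J1=66  J2=48  J3=80  J4=17  J5=3  J6=89  J7=34  J8=18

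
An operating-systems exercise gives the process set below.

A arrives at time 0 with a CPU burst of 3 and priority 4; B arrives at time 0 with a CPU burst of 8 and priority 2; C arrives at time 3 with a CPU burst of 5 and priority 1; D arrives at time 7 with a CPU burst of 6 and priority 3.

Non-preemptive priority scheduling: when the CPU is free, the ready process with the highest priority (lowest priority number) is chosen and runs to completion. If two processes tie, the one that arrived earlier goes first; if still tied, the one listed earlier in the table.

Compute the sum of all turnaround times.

Timeline: | B 0-8 | C 8-13 | D 13-19 | A 19-22 |
Completion: A=22  B=8  C=13  D=19
Turnaround (C−A): A=22  B=8  C=10  D=12
Turnaround = completion − arrival: A=22, B=8, C=10, D=12
Total turnaround = 22 + 8 + 10 + 12 = 52

52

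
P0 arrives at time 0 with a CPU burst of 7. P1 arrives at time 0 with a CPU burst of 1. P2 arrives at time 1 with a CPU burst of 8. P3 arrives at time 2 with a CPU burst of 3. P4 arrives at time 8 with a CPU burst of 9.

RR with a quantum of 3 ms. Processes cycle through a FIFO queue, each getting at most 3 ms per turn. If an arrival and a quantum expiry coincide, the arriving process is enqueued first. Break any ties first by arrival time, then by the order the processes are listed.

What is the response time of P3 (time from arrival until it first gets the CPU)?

Gantt: | P0 0-3 | P1 3-4 | P2 4-7 | P3 7-10 | P0 10-13 | P2 13-16 | P4 16-19 | P0 19-20 | P2 20-22 | P4 22-28 |
Completion: P0=20  P1=4  P2=22  P3=10  P4=28
Response(P3) = first start − arrival = 7 − 2 = 5

5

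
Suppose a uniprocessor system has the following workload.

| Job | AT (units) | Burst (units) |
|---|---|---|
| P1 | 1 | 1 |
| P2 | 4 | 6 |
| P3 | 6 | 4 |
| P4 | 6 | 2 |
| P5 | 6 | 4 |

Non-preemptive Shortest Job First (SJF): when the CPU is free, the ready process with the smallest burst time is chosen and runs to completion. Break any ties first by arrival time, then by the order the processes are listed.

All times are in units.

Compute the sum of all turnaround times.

37

Gantt: | idle 0-1 | P1 1-2 | idle 2-4 | P2 4-10 | P4 10-12 | P3 12-16 | P5 16-20 |
Completion: P1=2  P2=10  P3=16  P4=12  P5=20
Turnaround = completion − arrival: P1=1, P2=6, P3=10, P4=6, P5=14
Total turnaround = 1 + 6 + 10 + 6 + 14 = 37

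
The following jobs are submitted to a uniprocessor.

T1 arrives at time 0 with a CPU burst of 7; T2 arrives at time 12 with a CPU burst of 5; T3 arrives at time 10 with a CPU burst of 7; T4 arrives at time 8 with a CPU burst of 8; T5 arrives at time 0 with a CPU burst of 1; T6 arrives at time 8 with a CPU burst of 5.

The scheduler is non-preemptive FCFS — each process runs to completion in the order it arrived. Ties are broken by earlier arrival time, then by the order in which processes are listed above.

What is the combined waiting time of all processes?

Schedule: | T1 0-7 | T5 7-8 | T4 8-16 | T6 16-21 | T3 21-28 | T2 28-33 |
Completion: T1=7  T2=33  T3=28  T4=16  T5=8  T6=21
Waiting = turnaround − burst: T1=0, T2=16, T3=11, T4=0, T5=7, T6=8
Total waiting = 0 + 16 + 11 + 0 + 7 + 8 = 42

42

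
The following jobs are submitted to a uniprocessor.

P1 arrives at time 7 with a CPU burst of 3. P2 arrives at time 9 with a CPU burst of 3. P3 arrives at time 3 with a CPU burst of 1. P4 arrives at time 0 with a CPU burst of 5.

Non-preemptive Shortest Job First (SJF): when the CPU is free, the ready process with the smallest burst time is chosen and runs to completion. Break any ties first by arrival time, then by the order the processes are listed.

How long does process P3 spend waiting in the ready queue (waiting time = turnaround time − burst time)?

Gantt: | P4 0-5 | P3 5-6 | idle 6-7 | P1 7-10 | P2 10-13 |
Completion: P1=10  P2=13  P3=6  P4=5
Turnaround (C−A): P1=3  P2=4  P3=3  P4=5
Waiting(P3) = turnaround − burst = 3 − 1 = 2

2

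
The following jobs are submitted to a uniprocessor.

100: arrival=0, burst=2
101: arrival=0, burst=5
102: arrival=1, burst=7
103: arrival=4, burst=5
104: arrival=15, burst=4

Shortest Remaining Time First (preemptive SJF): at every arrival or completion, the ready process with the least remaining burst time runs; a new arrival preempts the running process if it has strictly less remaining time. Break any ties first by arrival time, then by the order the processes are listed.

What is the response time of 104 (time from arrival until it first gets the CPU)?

Gantt: | 100 0-2 | 101 2-7 | 103 7-12 | 102 12-19 | 104 19-23 |
Completion: 100=2  101=7  102=19  103=12  104=23
Response(104) = first start − arrival = 19 − 15 = 4

4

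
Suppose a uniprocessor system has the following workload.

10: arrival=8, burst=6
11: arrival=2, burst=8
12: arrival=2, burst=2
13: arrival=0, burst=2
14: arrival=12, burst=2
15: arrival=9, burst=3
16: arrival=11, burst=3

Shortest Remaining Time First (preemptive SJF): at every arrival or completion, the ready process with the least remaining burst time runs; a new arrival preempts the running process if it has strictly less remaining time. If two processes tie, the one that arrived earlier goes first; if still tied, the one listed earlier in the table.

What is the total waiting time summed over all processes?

25

Gantt: | 13 0-2 | 12 2-4 | 11 4-12 | 14 12-14 | 15 14-17 | 16 17-20 | 10 20-26 |
Completion: 10=26  11=12  12=4  13=2  14=14  15=17  16=20
Waiting = turnaround − burst: 10=12, 11=2, 12=0, 13=0, 14=0, 15=5, 16=6
Total waiting = 12 + 2 + 0 + 0 + 0 + 5 + 6 = 25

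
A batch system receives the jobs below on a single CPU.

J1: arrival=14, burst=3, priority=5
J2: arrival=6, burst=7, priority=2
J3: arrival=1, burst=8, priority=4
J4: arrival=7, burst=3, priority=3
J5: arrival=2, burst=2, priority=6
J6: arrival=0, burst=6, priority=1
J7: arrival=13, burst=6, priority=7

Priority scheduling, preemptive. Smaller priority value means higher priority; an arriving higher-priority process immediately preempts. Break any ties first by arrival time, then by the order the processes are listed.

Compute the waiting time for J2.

Schedule: | J6 0-6 | J2 6-13 | J4 13-16 | J3 16-24 | J1 24-27 | J5 27-29 | J7 29-35 |
Completion: J1=27  J2=13  J3=24  J4=16  J5=29  J6=6  J7=35
Turnaround (C−A): J1=13  J2=7  J3=23  J4=9  J5=27  J6=6  J7=22
Waiting(J2) = turnaround − burst = 7 − 7 = 0

0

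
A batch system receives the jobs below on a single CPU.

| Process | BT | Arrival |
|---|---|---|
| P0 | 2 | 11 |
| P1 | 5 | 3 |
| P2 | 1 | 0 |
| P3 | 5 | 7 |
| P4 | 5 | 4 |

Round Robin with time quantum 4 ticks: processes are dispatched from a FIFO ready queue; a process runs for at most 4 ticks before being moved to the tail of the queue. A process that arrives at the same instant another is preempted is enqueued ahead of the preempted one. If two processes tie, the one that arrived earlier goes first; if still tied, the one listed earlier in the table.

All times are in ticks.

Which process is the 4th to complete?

P4

Schedule: | P2 0-1 | idle 1-3 | P1 3-7 | P4 7-11 | P3 11-15 | P1 15-16 | P0 16-18 | P4 18-19 | P3 19-20 |
Completion: P0=18  P1=16  P2=1  P3=20  P4=19
Turnaround (C−A): P0=7  P1=13  P2=1  P3=13  P4=15
Finish order: P2 → P1 → P0 → P4 → P3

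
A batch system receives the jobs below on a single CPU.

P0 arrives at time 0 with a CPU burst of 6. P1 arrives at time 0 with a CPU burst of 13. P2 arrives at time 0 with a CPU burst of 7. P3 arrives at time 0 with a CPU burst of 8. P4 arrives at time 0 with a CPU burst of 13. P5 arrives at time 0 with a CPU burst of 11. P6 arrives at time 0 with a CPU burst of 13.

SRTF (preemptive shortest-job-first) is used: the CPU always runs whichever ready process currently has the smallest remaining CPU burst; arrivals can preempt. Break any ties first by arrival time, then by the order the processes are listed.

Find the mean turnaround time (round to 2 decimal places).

Timeline: | P0 0-6 | P2 6-13 | P3 13-21 | P5 21-32 | P1 32-45 | P4 45-58 | P6 58-71 |
Completion: P0=6  P1=45  P2=13  P3=21  P4=58  P5=32  P6=71
Turnaround (C−A): P0=6  P1=45  P2=13  P3=21  P4=58  P5=32  P6=71
Turnaround times: P0=6, P1=45, P2=13, P3=21, P4=58, P5=32, P6=71
Average turnaround = (6+45+13+21+58+32+71) / 7 = 246/7 = 35.14

35.14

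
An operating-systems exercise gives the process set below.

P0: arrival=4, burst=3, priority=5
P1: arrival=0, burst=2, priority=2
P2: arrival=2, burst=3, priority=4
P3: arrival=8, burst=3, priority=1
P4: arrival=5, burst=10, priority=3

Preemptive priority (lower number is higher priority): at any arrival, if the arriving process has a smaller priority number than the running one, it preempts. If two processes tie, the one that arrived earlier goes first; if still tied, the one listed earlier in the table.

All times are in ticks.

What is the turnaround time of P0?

Schedule: | P1 0-2 | P2 2-5 | P4 5-8 | P3 8-11 | P4 11-18 | P0 18-21 |
Completion: P0=21  P1=2  P2=5  P3=11  P4=18
Turnaround (C−A): P0=17  P1=2  P2=3  P3=3  P4=13
Turnaround(P0) = completion − arrival = 21 − 4 = 17

17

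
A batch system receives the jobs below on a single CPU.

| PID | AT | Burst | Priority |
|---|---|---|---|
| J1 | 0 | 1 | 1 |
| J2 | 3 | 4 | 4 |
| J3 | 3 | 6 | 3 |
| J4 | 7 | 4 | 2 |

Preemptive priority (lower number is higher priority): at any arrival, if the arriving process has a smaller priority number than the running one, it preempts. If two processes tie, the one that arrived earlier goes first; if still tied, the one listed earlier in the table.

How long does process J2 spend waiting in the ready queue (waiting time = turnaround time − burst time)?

10

Timeline: | J1 0-1 | idle 1-3 | J3 3-7 | J4 7-11 | J3 11-13 | J2 13-17 |
Completion: J1=1  J2=17  J3=13  J4=11
Waiting(J2) = turnaround − burst = 14 − 4 = 10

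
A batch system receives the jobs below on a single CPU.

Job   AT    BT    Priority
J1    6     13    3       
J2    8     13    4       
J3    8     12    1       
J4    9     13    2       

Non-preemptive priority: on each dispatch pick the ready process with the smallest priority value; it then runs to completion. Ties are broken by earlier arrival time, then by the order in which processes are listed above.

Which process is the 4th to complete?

Schedule: | idle 0-6 | J1 6-19 | J3 19-31 | J4 31-44 | J2 44-57 |
Completion: J1=19  J2=57  J3=31  J4=44
Finish order: J1 → J3 → J4 → J2

J2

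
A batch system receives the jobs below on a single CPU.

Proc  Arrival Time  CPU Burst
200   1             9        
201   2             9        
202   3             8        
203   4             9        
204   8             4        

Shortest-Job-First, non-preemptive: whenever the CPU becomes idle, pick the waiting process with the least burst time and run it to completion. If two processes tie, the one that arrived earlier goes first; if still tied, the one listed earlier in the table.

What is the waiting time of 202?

Gantt: | idle 0-1 | 200 1-10 | 204 10-14 | 202 14-22 | 201 22-31 | 203 31-40 |
Completion: 200=10  201=31  202=22  203=40  204=14
Turnaround (C−A): 200=9  201=29  202=19  203=36  204=6
Waiting(202) = turnaround − burst = 19 − 8 = 11

11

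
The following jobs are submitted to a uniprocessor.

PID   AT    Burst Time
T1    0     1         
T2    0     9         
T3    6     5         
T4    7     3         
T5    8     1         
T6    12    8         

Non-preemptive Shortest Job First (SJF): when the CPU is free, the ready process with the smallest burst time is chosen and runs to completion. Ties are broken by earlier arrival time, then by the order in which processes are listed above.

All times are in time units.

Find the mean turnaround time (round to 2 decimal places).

Timeline: | T1 0-1 | T2 1-10 | T5 10-11 | T4 11-14 | T3 14-19 | T6 19-27 |
Completion: T1=1  T2=10  T3=19  T4=14  T5=11  T6=27
Turnaround (C−A): T1=1  T2=10  T3=13  T4=7  T5=3  T6=15
Turnaround times: T1=1, T2=10, T3=13, T4=7, T5=3, T6=15
Average turnaround = (1+10+13+7+3+15) / 6 = 49/6 = 8.17

8.17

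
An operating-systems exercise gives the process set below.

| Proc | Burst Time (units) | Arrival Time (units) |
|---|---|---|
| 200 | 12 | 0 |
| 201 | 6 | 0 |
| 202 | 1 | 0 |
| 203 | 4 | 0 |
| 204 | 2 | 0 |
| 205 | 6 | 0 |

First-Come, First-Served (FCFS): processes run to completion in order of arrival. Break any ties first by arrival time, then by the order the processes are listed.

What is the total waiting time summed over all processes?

97

Schedule: | 200 0-12 | 201 12-18 | 202 18-19 | 203 19-23 | 204 23-25 | 205 25-31 |
Completion: 200=12  201=18  202=19  203=23  204=25  205=31
Turnaround (C−A): 200=12  201=18  202=19  203=23  204=25  205=31
Waiting = turnaround − burst: 200=0, 201=12, 202=18, 203=19, 204=23, 205=25
Total waiting = 0 + 12 + 18 + 19 + 23 + 25 = 97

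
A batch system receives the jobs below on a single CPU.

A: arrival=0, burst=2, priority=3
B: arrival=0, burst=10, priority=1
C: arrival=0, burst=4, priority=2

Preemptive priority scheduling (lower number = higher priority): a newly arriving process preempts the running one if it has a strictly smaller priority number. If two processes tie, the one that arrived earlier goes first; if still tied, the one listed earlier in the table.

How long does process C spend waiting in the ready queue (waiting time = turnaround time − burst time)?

10

Timeline: | B 0-10 | C 10-14 | A 14-16 |
Completion: A=16  B=10  C=14
Turnaround (C−A): A=16  B=10  C=14
Waiting(C) = turnaround − burst = 14 − 4 = 10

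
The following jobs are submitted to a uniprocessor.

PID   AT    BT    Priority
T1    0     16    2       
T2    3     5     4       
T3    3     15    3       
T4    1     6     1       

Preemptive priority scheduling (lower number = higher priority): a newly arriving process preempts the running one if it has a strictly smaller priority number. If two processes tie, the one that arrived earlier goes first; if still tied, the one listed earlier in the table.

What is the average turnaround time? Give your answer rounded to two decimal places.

25.25

Gantt: | T1 0-1 | T4 1-7 | T1 7-22 | T3 22-37 | T2 37-42 |
Completion: T1=22  T2=42  T3=37  T4=7
Turnaround (C−A): T1=22  T2=39  T3=34  T4=6
Turnaround times: T1=22, T2=39, T3=34, T4=6
Average turnaround = (22+39+34+6) / 4 = 101/4 = 25.25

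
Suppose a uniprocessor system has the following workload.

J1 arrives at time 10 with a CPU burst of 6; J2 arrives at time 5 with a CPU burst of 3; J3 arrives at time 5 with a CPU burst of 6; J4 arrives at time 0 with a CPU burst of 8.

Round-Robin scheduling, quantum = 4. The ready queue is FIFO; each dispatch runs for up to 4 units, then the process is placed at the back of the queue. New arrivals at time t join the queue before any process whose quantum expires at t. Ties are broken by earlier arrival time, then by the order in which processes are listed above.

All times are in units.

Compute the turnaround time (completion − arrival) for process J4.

8

Schedule: | J4 0-8 | J2 8-11 | J3 11-15 | J1 15-19 | J3 19-21 | J1 21-23 |
Completion: J1=23  J2=11  J3=21  J4=8
Turnaround (C−A): J1=13  J2=6  J3=16  J4=8
Turnaround(J4) = completion − arrival = 8 − 0 = 8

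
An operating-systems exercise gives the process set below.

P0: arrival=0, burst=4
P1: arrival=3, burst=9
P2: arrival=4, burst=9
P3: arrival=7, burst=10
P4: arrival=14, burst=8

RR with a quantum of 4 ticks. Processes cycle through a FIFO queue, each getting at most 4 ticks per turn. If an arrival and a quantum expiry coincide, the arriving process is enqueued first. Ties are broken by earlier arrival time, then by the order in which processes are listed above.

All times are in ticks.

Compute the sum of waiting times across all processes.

81

Timeline: | P0 0-4 | P1 4-8 | P2 8-12 | P3 12-16 | P1 16-20 | P2 20-24 | P4 24-28 | P3 28-32 | P1 32-33 | P2 33-34 | P4 34-38 | P3 38-40 |
Completion: P0=4  P1=33  P2=34  P3=40  P4=38
Turnaround (C−A): P0=4  P1=30  P2=30  P3=33  P4=24
Waiting = turnaround − burst: P0=0, P1=21, P2=21, P3=23, P4=16
Total waiting = 0 + 21 + 21 + 23 + 16 = 81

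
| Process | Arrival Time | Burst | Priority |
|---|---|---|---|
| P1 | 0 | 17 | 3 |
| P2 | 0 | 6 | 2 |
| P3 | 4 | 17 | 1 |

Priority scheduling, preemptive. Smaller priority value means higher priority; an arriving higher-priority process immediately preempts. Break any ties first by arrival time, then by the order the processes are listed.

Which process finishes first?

P3

Gantt: | P2 0-4 | P3 4-21 | P2 21-23 | P1 23-40 |
Completion: P1=40  P2=23  P3=21
Finish order: P3 → P2 → P1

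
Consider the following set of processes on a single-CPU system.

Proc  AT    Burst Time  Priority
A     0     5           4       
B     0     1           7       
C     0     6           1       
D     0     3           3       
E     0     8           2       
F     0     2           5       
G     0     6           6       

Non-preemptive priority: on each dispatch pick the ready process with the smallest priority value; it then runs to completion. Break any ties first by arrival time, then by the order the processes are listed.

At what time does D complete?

17

Timeline: | C 0-6 | E 6-14 | D 14-17 | A 17-22 | F 22-24 | G 24-30 | B 30-31 |
Completion: A=22  B=31  C=6  D=17  E=14  F=24  G=30
Turnaround (C−A): A=22  B=31  C=6  D=17  E=14  F=24  G=30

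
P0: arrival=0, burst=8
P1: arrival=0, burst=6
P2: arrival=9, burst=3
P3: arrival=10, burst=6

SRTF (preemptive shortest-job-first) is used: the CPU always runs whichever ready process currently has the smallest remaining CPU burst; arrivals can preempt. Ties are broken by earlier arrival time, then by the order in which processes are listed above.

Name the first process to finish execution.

Schedule: | P1 0-6 | P0 6-9 | P2 9-12 | P0 12-17 | P3 17-23 |
Completion: P0=17  P1=6  P2=12  P3=23
Finish order: P1 → P2 → P0 → P3

P1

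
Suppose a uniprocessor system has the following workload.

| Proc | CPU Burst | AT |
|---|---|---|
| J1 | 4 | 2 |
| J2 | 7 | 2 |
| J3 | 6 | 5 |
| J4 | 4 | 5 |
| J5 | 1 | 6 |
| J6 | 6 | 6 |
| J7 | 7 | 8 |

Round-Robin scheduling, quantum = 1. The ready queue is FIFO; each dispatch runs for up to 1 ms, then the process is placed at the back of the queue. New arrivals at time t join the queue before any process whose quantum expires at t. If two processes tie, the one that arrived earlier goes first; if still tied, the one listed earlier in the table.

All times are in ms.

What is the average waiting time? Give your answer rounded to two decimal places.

Schedule: | idle 0-2 | J1 2-3 | J2 3-4 | J1 4-5 | J2 5-6 | J3 6-7 | J4 7-8 | J1 8-9 | J5 9-10 | J6 10-11 | J2 11-12 | J3 12-13 | J7 13-14 | J4 14-15 | J1 15-16 | J6 16-17 | J2 17-18 | J3 18-19 | J7 19-20 | J4 20-21 | J6 21-22 | J2 22-23 | J3 23-24 | J7 24-25 | J4 25-26 | J6 26-27 | J2 27-28 | J3 28-29 | J7 29-30 | J6 30-31 | J2 31-32 | J3 32-33 | J7 33-34 | J6 34-35 | J7 35-37 |
Completion: J1=16  J2=32  J3=33  J4=26  J5=10  J6=35  J7=37
Waiting times: J1=10, J2=23, J3=22, J4=17, J5=3, J6=23, J7=22
Average waiting = (10+23+22+17+3+23+22) / 7 = 120/7 = 17.14

17.14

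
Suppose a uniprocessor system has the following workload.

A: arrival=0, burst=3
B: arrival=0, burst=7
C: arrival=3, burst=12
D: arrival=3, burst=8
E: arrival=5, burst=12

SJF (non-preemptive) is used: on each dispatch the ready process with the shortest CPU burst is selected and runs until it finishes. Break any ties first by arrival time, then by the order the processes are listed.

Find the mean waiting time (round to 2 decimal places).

Timeline: | A 0-3 | B 3-10 | D 10-18 | C 18-30 | E 30-42 |
Completion: A=3  B=10  C=30  D=18  E=42
Turnaround (C−A): A=3  B=10  C=27  D=15  E=37
Waiting times: A=0, B=3, C=15, D=7, E=25
Average waiting = (0+3+15+7+25) / 5 = 50/5 = 10.00

10.00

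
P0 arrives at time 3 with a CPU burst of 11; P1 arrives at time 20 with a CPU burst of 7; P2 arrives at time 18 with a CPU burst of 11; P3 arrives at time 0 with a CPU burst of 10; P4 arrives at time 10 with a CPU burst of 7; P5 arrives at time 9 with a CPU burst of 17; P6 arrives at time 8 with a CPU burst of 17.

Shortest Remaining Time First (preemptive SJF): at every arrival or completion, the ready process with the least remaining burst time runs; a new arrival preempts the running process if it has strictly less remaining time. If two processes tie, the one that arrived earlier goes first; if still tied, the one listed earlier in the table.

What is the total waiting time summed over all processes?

Gantt: | P3 0-10 | P4 10-17 | P0 17-20 | P1 20-27 | P0 27-35 | P2 35-46 | P6 46-63 | P5 63-80 |
Completion: P0=35  P1=27  P2=46  P3=10  P4=17  P5=80  P6=63
Waiting = turnaround − burst: P0=21, P1=0, P2=17, P3=0, P4=0, P5=54, P6=38
Total waiting = 21 + 0 + 17 + 0 + 0 + 54 + 38 = 130

130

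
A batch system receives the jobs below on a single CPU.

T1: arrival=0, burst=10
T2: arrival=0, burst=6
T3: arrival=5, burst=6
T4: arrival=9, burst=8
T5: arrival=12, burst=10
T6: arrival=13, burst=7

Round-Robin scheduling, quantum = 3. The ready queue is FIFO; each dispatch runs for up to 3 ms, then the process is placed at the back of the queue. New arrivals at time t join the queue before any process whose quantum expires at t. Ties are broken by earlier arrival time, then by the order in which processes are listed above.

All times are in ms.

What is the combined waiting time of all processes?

125

Schedule: | T1 0-3 | T2 3-6 | T1 6-9 | T3 9-12 | T2 12-15 | T4 15-18 | T1 18-21 | T5 21-24 | T3 24-27 | T6 27-30 | T4 30-33 | T1 33-34 | T5 34-37 | T6 37-40 | T4 40-42 | T5 42-45 | T6 45-46 | T5 46-47 |
Completion: T1=34  T2=15  T3=27  T4=42  T5=47  T6=46
Turnaround (C−A): T1=34  T2=15  T3=22  T4=33  T5=35  T6=33
Waiting = turnaround − burst: T1=24, T2=9, T3=16, T4=25, T5=25, T6=26
Total waiting = 24 + 9 + 16 + 25 + 25 + 26 = 125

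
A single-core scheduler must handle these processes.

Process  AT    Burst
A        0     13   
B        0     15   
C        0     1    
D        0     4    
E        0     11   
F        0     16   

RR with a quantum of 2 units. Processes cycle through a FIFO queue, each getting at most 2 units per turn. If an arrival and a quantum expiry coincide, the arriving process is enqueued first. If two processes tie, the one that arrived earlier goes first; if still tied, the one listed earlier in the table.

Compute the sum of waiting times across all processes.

Timeline: | A 0-2 | B 2-4 | C 4-5 | D 5-7 | E 7-9 | F 9-11 | A 11-13 | B 13-15 | D 15-17 | E 17-19 | F 19-21 | A 21-23 | B 23-25 | E 25-27 | F 27-29 | A 29-31 | B 31-33 | E 33-35 | F 35-37 | A 37-39 | B 39-41 | E 41-43 | F 43-45 | A 45-47 | B 47-49 | E 49-50 | F 50-52 | A 52-53 | B 53-55 | F 55-57 | B 57-58 | F 58-60 |
Completion: A=53  B=58  C=5  D=17  E=50  F=60
Waiting = turnaround − burst: A=40, B=43, C=4, D=13, E=39, F=44
Total waiting = 40 + 43 + 4 + 13 + 39 + 44 = 183

183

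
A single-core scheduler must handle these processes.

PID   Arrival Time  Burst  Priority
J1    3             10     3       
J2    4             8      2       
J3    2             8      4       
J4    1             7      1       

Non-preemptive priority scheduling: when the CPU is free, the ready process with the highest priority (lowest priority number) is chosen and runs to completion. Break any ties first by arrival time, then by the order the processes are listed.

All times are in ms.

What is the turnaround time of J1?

Timeline: | idle 0-1 | J4 1-8 | J2 8-16 | J1 16-26 | J3 26-34 |
Completion: J1=26  J2=16  J3=34  J4=8
Turnaround(J1) = completion − arrival = 26 − 3 = 23

23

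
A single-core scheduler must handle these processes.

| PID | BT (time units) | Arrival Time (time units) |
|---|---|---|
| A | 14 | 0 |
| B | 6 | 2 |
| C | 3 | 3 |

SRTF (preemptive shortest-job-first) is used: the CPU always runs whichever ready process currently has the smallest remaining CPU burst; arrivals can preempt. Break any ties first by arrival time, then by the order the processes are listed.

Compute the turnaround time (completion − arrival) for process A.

23

Timeline: | A 0-2 | B 2-3 | C 3-6 | B 6-11 | A 11-23 |
Completion: A=23  B=11  C=6
Turnaround(A) = completion − arrival = 23 − 0 = 23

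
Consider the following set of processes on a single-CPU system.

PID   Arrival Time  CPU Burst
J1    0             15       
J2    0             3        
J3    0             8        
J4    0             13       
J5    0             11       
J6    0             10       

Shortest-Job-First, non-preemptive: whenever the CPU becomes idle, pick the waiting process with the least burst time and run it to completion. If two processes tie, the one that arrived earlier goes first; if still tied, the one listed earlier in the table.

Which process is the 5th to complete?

Gantt: | J2 0-3 | J3 3-11 | J6 11-21 | J5 21-32 | J4 32-45 | J1 45-60 |
Completion: J1=60  J2=3  J3=11  J4=45  J5=32  J6=21
Finish order: J2 → J3 → J6 → J5 → J4 → J1

J4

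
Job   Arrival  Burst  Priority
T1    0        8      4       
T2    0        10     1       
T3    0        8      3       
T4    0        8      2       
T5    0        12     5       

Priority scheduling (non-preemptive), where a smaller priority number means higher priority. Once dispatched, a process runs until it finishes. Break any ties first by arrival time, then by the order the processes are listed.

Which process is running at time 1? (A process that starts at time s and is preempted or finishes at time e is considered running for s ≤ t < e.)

T2

Gantt: | T2 0-10 | T4 10-18 | T3 18-26 | T1 26-34 | T5 34-46 |
Completion: T1=34  T2=10  T3=26  T4=18  T5=46
Turnaround (C−A): T1=34  T2=10  T3=26  T4=18  T5=46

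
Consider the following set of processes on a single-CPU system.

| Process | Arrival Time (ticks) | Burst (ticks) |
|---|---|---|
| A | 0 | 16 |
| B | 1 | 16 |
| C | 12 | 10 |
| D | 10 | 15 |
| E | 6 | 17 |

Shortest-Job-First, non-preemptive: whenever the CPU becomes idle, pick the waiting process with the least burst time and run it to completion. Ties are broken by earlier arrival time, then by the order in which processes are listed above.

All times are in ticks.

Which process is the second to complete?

C

Timeline: | A 0-16 | C 16-26 | D 26-41 | B 41-57 | E 57-74 |
Completion: A=16  B=57  C=26  D=41  E=74
Turnaround (C−A): A=16  B=56  C=14  D=31  E=68
Finish order: A → C → D → B → E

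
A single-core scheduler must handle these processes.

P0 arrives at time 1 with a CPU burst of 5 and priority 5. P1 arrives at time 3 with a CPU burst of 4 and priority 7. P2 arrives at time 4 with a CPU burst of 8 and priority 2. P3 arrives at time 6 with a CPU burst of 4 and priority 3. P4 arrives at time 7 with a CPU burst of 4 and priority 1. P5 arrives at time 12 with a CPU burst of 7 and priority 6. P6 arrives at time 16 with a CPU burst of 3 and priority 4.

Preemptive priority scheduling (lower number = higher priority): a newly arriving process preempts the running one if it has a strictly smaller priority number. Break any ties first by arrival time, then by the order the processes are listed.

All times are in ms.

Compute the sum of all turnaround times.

Schedule: | idle 0-1 | P0 1-4 | P2 4-7 | P4 7-11 | P2 11-16 | P3 16-20 | P6 20-23 | P0 23-25 | P5 25-32 | P1 32-36 |
Completion: P0=25  P1=36  P2=16  P3=20  P4=11  P5=32  P6=23
Turnaround = completion − arrival: P0=24, P1=33, P2=12, P3=14, P4=4, P5=20, P6=7
Total turnaround = 24 + 33 + 12 + 14 + 4 + 20 + 7 = 114

114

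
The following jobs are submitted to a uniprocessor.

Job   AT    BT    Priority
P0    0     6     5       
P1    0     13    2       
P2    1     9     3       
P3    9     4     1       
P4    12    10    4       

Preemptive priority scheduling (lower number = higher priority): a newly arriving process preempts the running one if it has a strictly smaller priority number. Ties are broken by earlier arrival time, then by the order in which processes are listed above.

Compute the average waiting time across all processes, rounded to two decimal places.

14.00

Timeline: | P1 0-9 | P3 9-13 | P1 13-17 | P2 17-26 | P4 26-36 | P0 36-42 |
Completion: P0=42  P1=17  P2=26  P3=13  P4=36
Waiting times: P0=36, P1=4, P2=16, P3=0, P4=14
Average waiting = (36+4+16+0+14) / 5 = 70/5 = 14.00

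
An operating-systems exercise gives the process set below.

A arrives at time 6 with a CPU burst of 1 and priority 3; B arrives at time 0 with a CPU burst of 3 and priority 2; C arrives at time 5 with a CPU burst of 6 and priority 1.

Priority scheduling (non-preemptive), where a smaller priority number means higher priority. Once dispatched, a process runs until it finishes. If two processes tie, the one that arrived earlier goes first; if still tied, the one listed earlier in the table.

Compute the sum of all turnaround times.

Timeline: | B 0-3 | idle 3-5 | C 5-11 | A 11-12 |
Completion: A=12  B=3  C=11
Turnaround (C−A): A=6  B=3  C=6
Turnaround = completion − arrival: A=6, B=3, C=6
Total turnaround = 6 + 3 + 6 = 15

15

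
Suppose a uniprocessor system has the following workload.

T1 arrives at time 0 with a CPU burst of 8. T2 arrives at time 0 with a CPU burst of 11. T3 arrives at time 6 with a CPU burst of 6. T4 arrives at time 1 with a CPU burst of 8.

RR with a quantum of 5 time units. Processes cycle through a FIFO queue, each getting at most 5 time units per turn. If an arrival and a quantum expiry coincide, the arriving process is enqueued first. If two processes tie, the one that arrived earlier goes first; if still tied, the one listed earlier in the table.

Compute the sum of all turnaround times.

Timeline: | T1 0-5 | T2 5-10 | T4 10-15 | T1 15-18 | T3 18-23 | T2 23-28 | T4 28-31 | T3 31-32 | T2 32-33 |
Completion: T1=18  T2=33  T3=32  T4=31
Turnaround = completion − arrival: T1=18, T2=33, T3=26, T4=30
Total turnaround = 18 + 33 + 26 + 30 = 107

107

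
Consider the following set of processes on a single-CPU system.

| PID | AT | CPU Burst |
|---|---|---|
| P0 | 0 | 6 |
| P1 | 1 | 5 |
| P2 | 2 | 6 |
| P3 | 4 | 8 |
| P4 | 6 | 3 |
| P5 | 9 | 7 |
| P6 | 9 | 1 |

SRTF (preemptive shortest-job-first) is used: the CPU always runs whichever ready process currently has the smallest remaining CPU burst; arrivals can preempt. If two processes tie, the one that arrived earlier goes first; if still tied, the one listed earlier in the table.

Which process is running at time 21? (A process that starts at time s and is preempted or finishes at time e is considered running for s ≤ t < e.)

P5

Timeline: | P0 0-6 | P4 6-9 | P6 9-10 | P1 10-15 | P2 15-21 | P5 21-28 | P3 28-36 |
Completion: P0=6  P1=15  P2=21  P3=36  P4=9  P5=28  P6=10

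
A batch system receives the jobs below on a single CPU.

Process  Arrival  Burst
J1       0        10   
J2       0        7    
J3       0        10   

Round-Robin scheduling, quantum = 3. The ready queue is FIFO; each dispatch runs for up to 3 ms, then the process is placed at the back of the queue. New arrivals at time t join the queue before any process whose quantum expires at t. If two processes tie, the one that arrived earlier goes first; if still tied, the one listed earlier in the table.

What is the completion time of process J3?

Schedule: | J1 0-3 | J2 3-6 | J3 6-9 | J1 9-12 | J2 12-15 | J3 15-18 | J1 18-21 | J2 21-22 | J3 22-25 | J1 25-26 | J3 26-27 |
Completion: J1=26  J2=22  J3=27

27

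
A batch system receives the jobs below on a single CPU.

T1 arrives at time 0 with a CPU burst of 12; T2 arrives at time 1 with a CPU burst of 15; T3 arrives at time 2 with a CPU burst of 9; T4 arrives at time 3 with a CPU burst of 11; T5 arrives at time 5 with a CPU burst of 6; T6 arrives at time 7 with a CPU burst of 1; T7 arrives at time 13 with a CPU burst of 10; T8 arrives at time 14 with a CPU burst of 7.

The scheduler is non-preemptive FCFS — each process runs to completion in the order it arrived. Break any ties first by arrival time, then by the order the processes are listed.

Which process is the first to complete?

Timeline: | T1 0-12 | T2 12-27 | T3 27-36 | T4 36-47 | T5 47-53 | T6 53-54 | T7 54-64 | T8 64-71 |
Completion: T1=12  T2=27  T3=36  T4=47  T5=53  T6=54  T7=64  T8=71
Turnaround (C−A): T1=12  T2=26  T3=34  T4=44  T5=48  T6=47  T7=51  T8=57
Finish order: T1 → T2 → T3 → T4 → T5 → T6 → T7 → T8

T1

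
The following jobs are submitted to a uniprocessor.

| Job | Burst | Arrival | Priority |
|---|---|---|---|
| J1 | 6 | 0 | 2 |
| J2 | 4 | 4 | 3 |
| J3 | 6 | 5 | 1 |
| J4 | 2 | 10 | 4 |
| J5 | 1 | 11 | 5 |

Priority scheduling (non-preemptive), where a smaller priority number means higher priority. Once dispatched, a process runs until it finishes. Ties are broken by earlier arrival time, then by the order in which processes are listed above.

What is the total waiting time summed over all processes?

22

Schedule: | J1 0-6 | J3 6-12 | J2 12-16 | J4 16-18 | J5 18-19 |
Completion: J1=6  J2=16  J3=12  J4=18  J5=19
Waiting = turnaround − burst: J1=0, J2=8, J3=1, J4=6, J5=7
Total waiting = 0 + 8 + 1 + 6 + 7 = 22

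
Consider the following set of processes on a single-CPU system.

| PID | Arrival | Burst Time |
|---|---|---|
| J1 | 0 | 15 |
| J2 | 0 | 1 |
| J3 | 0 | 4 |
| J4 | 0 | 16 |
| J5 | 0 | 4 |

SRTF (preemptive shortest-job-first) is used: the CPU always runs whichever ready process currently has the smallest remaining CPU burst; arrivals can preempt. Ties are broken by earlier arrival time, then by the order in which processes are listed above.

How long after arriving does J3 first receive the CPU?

1

Gantt: | J2 0-1 | J3 1-5 | J5 5-9 | J1 9-24 | J4 24-40 |
Completion: J1=24  J2=1  J3=5  J4=40  J5=9
Response(J3) = first start − arrival = 1 − 0 = 1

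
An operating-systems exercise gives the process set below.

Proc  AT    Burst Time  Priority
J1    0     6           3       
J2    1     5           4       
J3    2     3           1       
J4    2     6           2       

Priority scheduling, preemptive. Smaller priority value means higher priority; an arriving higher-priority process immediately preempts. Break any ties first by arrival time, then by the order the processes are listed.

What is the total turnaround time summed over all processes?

46

Gantt: | J1 0-2 | J3 2-5 | J4 5-11 | J1 11-15 | J2 15-20 |
Completion: J1=15  J2=20  J3=5  J4=11
Turnaround (C−A): J1=15  J2=19  J3=3  J4=9
Turnaround = completion − arrival: J1=15, J2=19, J3=3, J4=9
Total turnaround = 15 + 19 + 3 + 9 = 46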